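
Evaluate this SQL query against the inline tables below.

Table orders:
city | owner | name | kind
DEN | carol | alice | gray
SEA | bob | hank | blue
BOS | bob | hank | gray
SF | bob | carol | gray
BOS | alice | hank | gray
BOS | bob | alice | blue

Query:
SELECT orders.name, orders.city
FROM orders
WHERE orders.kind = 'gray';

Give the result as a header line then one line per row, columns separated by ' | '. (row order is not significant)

== RESULT ==
orders.name | orders.city
alice | DEN
hank | BOS
carol | SF
hank | BOS

Derivation:
After WHERE (4 rows):
orders.city | orders.owner | orders.name | orders.kind
DEN | carol | alice | gray
BOS | bob | hank | gray
SF | bob | carol | gray
BOS | alice | hank | gray
After SELECT (4 rows):
orders.name | orders.city
alice | DEN
hank | BOS
carol | SF
hank | BOS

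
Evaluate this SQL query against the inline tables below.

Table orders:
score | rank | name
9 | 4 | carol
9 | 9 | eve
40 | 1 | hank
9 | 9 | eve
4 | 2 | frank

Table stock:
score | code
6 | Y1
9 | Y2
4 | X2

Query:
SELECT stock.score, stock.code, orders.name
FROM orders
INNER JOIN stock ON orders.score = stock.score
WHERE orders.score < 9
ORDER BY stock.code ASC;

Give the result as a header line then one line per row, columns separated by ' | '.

After JOIN stock (4 rows):
orders.score | orders.rank | orders.name | stock.score | stock.code
9 | 4 | carol | 9 | Y2
9 | 9 | eve | 9 | Y2
9 | 9 | eve | 9 | Y2
4 | 2 | frank | 4 | X2
After WHERE (1 rows):
orders.score | orders.rank | orders.name | stock.score | stock.code
4 | 2 | frank | 4 | X2
After SELECT (1 rows):
stock.score | stock.code | orders.name
4 | X2 | frank
After ORDER BY (1 rows):
stock.score | stock.code | orders.name
4 | X2 | frank

== RESULT ==
stock.score | stock.code | orders.name
4 | X2 | frank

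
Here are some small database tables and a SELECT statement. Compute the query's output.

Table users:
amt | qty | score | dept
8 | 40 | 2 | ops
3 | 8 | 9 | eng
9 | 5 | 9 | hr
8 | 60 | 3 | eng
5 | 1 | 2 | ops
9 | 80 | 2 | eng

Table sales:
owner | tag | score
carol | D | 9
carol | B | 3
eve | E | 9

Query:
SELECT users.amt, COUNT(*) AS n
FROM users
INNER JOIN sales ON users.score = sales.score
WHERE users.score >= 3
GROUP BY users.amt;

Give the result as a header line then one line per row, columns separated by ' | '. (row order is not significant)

After JOIN sales (5 rows):
users.amt | users.qty | users.score | users.dept | sales.owner | sales.tag | sales.score
3 | 8 | 9 | eng | carol | D | 9
3 | 8 | 9 | eng | eve | E | 9
9 | 5 | 9 | hr | carol | D | 9
9 | 5 | 9 | hr | eve | E | 9
8 | 60 | 3 | eng | carol | B | 3
After WHERE (5 rows):
users.amt | users.qty | users.score | users.dept | sales.owner | sales.tag | sales.score
3 | 8 | 9 | eng | carol | D | 9
3 | 8 | 9 | eng | eve | E | 9
9 | 5 | 9 | hr | carol | D | 9
9 | 5 | 9 | hr | eve | E | 9
8 | 60 | 3 | eng | carol | B | 3
After GROUP BY (3 rows):
users.amt | n
3 | 2
9 | 2
8 | 1

== RESULT ==
users.amt | n
3 | 2
9 | 2
8 | 1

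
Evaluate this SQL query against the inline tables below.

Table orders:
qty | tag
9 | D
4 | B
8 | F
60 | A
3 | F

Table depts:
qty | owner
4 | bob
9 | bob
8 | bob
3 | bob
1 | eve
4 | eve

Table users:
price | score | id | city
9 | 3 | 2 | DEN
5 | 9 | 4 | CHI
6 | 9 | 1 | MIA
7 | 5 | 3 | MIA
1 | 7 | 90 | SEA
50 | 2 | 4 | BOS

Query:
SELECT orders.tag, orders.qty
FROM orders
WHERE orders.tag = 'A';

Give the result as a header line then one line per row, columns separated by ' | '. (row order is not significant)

After WHERE (1 rows):
orders.qty | orders.tag
60 | A
After SELECT (1 rows):
orders.tag | orders.qty
A | 60

== RESULT ==
orders.tag | orders.qty
A | 60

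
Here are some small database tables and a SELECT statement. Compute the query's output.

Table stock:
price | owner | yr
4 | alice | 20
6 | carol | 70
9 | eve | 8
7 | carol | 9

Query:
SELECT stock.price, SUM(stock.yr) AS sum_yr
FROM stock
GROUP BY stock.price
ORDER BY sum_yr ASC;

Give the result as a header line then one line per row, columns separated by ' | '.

After GROUP BY (4 rows):
stock.price | sum_yr
4 | 20
6 | 70
9 | 8
7 | 9
After ORDER BY (4 rows):
stock.price | sum_yr
9 | 8
7 | 9
4 | 20
6 | 70

== RESULT ==
stock.price | sum_yr
9 | 8
7 | 9
4 | 20
6 | 70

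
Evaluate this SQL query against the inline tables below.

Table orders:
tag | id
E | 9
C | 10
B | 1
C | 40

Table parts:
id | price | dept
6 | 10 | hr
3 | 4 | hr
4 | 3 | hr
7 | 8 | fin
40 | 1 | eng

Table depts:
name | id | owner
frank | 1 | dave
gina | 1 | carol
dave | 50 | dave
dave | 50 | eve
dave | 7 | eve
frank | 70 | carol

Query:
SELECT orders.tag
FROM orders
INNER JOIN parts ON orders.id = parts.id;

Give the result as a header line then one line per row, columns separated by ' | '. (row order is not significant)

== RESULT ==
orders.tag
C

Derivation:
After JOIN parts (1 rows):
orders.tag | orders.id | parts.id | parts.price | parts.dept
C | 40 | 40 | 1 | eng
After SELECT (1 rows):
orders.tag
C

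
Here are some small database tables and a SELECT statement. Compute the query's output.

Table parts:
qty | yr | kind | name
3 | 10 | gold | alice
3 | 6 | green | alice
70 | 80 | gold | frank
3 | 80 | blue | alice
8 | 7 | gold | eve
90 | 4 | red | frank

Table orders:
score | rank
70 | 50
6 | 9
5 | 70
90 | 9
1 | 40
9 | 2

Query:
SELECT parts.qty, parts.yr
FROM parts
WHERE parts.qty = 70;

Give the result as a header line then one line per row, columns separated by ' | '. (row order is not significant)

After WHERE (1 rows):
parts.qty | parts.yr | parts.kind | parts.name
70 | 80 | gold | frank
After SELECT (1 rows):
parts.qty | parts.yr
70 | 80

== RESULT ==
parts.qty | parts.yr
70 | 80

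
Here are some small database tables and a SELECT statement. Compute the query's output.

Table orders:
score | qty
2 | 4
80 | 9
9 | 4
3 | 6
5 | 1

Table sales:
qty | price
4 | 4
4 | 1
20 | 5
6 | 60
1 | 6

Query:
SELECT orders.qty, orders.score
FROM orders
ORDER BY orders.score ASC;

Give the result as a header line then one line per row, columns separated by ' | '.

After SELECT (5 rows):
orders.qty | orders.score
4 | 2
9 | 80
4 | 9
6 | 3
1 | 5
After ORDER BY (5 rows):
orders.qty | orders.score
4 | 2
6 | 3
1 | 5
4 | 9
9 | 80

== RESULT ==
orders.qty | orders.score
4 | 2
6 | 3
1 | 5
4 | 9
9 | 80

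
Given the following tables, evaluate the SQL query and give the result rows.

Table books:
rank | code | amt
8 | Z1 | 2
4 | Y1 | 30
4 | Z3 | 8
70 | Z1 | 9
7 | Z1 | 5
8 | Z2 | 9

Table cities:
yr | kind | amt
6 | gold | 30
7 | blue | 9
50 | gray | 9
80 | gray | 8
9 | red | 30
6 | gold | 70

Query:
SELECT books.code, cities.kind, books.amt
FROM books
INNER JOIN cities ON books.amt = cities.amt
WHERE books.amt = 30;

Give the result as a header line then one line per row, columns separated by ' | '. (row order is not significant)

After JOIN cities (7 rows):
books.rank | books.code | books.amt | cities.yr | cities.kind | cities.amt
4 | Y1 | 30 | 6 | gold | 30
4 | Y1 | 30 | 9 | red | 30
4 | Z3 | 8 | 80 | gray | 8
70 | Z1 | 9 | 7 | blue | 9
70 | Z1 | 9 | 50 | gray | 9
8 | Z2 | 9 | 7 | blue | 9
8 | Z2 | 9 | 50 | gray | 9
After WHERE (2 rows):
books.rank | books.code | books.amt | cities.yr | cities.kind | cities.amt
4 | Y1 | 30 | 6 | gold | 30
4 | Y1 | 30 | 9 | red | 30
After SELECT (2 rows):
books.code | cities.kind | books.amt
Y1 | gold | 30
Y1 | red | 30

== RESULT ==
books.code | cities.kind | books.amt
Y1 | gold | 30
Y1 | red | 30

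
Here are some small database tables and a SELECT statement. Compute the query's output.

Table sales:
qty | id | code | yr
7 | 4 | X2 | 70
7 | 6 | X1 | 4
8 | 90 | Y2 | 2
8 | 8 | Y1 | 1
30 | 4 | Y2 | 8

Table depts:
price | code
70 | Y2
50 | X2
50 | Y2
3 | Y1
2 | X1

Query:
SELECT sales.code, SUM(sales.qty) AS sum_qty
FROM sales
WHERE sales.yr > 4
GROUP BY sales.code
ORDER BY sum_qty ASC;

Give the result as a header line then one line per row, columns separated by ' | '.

After WHERE (2 rows):
sales.qty | sales.id | sales.code | sales.yr
7 | 4 | X2 | 70
30 | 4 | Y2 | 8
After GROUP BY (2 rows):
sales.code | sum_qty
X2 | 7
Y2 | 30
After ORDER BY (2 rows):
sales.code | sum_qty
X2 | 7
Y2 | 30

== RESULT ==
sales.code | sum_qty
X2 | 7
Y2 | 30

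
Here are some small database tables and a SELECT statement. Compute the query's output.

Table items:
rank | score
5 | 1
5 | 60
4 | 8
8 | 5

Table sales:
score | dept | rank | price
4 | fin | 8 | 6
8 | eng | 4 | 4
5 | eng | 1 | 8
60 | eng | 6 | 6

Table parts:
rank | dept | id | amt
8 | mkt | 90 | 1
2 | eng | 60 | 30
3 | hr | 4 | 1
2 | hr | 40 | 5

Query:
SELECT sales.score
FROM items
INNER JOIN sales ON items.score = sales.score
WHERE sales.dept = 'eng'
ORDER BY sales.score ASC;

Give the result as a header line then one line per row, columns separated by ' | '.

== RESULT ==
sales.score
5
8
60

Derivation:
After JOIN sales (3 rows):
items.rank | items.score | sales.score | sales.dept | sales.rank | sales.price
5 | 60 | 60 | eng | 6 | 6
4 | 8 | 8 | eng | 4 | 4
8 | 5 | 5 | eng | 1 | 8
After WHERE (3 rows):
items.rank | items.score | sales.score | sales.dept | sales.rank | sales.price
5 | 60 | 60 | eng | 6 | 6
4 | 8 | 8 | eng | 4 | 4
8 | 5 | 5 | eng | 1 | 8
After SELECT (3 rows):
sales.score
60
8
5
After ORDER BY (3 rows):
sales.score
5
8
60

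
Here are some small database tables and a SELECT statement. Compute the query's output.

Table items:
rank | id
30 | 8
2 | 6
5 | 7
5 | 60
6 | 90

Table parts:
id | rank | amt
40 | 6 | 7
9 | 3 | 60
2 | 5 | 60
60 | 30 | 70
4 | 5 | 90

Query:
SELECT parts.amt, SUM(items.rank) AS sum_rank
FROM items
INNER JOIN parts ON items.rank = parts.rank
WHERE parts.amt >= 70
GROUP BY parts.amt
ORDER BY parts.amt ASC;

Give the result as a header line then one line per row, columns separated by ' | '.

After JOIN parts (6 rows):
items.rank | items.id | parts.id | parts.rank | parts.amt
30 | 8 | 60 | 30 | 70
5 | 7 | 2 | 5 | 60
5 | 7 | 4 | 5 | 90
5 | 60 | 2 | 5 | 60
5 | 60 | 4 | 5 | 90
6 | 90 | 40 | 6 | 7
After WHERE (3 rows):
items.rank | items.id | parts.id | parts.rank | parts.amt
30 | 8 | 60 | 30 | 70
5 | 7 | 4 | 5 | 90
5 | 60 | 4 | 5 | 90
After GROUP BY (2 rows):
parts.amt | sum_rank
70 | 30
90 | 10
After ORDER BY (2 rows):
parts.amt | sum_rank
70 | 30
90 | 10

== RESULT ==
parts.amt | sum_rank
70 | 30
90 | 10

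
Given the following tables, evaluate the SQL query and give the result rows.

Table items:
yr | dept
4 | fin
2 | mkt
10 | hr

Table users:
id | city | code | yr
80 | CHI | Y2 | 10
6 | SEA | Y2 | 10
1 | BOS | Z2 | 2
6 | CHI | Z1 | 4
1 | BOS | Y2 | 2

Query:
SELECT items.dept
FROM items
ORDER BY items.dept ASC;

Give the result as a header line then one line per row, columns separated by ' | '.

After SELECT (3 rows):
items.dept
fin
mkt
hr
After ORDER BY (3 rows):
items.dept
fin
hr
mkt

== RESULT ==
items.dept
fin
hr
mkt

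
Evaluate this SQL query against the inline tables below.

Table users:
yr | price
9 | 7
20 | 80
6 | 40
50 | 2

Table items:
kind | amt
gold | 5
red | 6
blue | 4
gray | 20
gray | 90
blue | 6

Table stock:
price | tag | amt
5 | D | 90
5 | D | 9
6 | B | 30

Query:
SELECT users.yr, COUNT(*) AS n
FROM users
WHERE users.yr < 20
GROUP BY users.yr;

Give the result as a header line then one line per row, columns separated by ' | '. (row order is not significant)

After WHERE (2 rows):
users.yr | users.price
9 | 7
6 | 40
After GROUP BY (2 rows):
users.yr | n
9 | 1
6 | 1

== RESULT ==
users.yr | n
9 | 1
6 | 1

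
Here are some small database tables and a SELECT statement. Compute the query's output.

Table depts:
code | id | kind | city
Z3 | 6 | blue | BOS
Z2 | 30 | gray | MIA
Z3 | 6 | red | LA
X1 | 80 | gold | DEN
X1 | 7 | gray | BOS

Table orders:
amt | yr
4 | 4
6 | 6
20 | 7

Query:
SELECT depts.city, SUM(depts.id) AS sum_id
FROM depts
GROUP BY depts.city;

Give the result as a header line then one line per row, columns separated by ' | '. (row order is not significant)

After GROUP BY (4 rows):
depts.city | sum_id
BOS | 13
MIA | 30
LA | 6
DEN | 80

== RESULT ==
depts.city | sum_id
BOS | 13
MIA | 30
LA | 6
DEN | 80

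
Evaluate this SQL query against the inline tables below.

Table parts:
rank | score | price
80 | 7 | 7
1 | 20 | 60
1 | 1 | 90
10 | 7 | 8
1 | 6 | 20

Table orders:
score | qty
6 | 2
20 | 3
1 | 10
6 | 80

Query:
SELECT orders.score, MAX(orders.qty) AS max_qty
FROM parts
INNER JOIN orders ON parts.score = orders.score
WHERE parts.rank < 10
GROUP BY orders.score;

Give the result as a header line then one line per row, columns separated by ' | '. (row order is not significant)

After JOIN orders (4 rows):
parts.rank | parts.score | parts.price | orders.score | orders.qty
1 | 20 | 60 | 20 | 3
1 | 1 | 90 | 1 | 10
1 | 6 | 20 | 6 | 2
1 | 6 | 20 | 6 | 80
After WHERE (4 rows):
parts.rank | parts.score | parts.price | orders.score | orders.qty
1 | 20 | 60 | 20 | 3
1 | 1 | 90 | 1 | 10
1 | 6 | 20 | 6 | 2
1 | 6 | 20 | 6 | 80
After GROUP BY (3 rows):
orders.score | max_qty
20 | 3
1 | 10
6 | 80

== RESULT ==
orders.score | max_qty
20 | 3
1 | 10
6 | 80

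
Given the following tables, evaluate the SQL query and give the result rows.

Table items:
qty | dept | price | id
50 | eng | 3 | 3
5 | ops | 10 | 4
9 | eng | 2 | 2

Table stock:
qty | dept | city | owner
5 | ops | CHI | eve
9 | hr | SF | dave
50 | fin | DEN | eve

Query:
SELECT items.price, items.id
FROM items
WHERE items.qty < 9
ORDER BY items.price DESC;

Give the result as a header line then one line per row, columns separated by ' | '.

After WHERE (1 rows):
items.qty | items.dept | items.price | items.id
5 | ops | 10 | 4
After SELECT (1 rows):
items.price | items.id
10 | 4
After ORDER BY (1 rows):
items.price | items.id
10 | 4

== RESULT ==
items.price | items.id
10 | 4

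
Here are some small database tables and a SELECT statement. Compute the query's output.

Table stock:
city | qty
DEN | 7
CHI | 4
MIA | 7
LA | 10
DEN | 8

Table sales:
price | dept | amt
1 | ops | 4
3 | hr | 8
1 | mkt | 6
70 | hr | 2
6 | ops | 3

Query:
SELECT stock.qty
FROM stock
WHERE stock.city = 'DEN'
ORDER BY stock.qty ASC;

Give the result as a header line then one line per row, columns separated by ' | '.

== RESULT ==
stock.qty
7
8

Derivation:
After WHERE (2 rows):
stock.city | stock.qty
DEN | 7
DEN | 8
After SELECT (2 rows):
stock.qty
7
8
After ORDER BY (2 rows):
stock.qty
7
8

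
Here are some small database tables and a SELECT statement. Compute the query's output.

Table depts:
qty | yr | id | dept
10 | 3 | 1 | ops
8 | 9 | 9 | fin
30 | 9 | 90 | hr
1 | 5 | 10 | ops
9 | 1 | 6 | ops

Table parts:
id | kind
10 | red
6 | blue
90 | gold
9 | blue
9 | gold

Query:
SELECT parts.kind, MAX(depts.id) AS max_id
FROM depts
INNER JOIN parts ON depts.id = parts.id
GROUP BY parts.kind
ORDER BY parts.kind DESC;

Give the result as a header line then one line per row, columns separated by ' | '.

== RESULT ==
parts.kind | max_id
red | 10
gold | 90
blue | 9

Derivation:
After JOIN parts (5 rows):
depts.qty | depts.yr | depts.id | depts.dept | parts.id | parts.kind
8 | 9 | 9 | fin | 9 | blue
8 | 9 | 9 | fin | 9 | gold
30 | 9 | 90 | hr | 90 | gold
1 | 5 | 10 | ops | 10 | red
9 | 1 | 6 | ops | 6 | blue
After GROUP BY (3 rows):
parts.kind | max_id
blue | 9
gold | 90
red | 10
After ORDER BY (3 rows):
parts.kind | max_id
red | 10
gold | 90
blue | 9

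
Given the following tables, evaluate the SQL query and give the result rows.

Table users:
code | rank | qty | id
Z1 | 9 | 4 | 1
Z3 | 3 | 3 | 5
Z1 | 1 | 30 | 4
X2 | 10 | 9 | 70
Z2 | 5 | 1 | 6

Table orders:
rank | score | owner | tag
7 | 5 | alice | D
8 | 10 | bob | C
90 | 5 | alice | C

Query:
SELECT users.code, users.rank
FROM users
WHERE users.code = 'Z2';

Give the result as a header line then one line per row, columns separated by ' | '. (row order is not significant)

== RESULT ==
users.code | users.rank
Z2 | 5

Derivation:
After WHERE (1 rows):
users.code | users.rank | users.qty | users.id
Z2 | 5 | 1 | 6
After SELECT (1 rows):
users.code | users.rank
Z2 | 5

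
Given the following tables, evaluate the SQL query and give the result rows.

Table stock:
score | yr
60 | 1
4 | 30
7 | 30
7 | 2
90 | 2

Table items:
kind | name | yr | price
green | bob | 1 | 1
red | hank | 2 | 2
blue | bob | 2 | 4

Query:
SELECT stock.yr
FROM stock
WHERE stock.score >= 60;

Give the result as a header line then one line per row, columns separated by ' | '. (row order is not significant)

== RESULT ==
stock.yr
1
2

Derivation:
After WHERE (2 rows):
stock.score | stock.yr
60 | 1
90 | 2
After SELECT (2 rows):
stock.yr
1
2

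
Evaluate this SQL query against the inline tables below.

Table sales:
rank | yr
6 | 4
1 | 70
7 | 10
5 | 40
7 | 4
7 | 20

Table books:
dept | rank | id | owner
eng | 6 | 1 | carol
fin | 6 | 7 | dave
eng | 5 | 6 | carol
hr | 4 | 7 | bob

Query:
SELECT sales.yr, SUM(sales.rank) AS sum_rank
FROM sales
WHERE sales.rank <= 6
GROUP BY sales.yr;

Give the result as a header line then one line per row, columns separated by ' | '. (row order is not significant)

== RESULT ==
sales.yr | sum_rank
4 | 6
70 | 1
40 | 5

Derivation:
After WHERE (3 rows):
sales.rank | sales.yr
6 | 4
1 | 70
5 | 40
After GROUP BY (3 rows):
sales.yr | sum_rank
4 | 6
70 | 1
40 | 5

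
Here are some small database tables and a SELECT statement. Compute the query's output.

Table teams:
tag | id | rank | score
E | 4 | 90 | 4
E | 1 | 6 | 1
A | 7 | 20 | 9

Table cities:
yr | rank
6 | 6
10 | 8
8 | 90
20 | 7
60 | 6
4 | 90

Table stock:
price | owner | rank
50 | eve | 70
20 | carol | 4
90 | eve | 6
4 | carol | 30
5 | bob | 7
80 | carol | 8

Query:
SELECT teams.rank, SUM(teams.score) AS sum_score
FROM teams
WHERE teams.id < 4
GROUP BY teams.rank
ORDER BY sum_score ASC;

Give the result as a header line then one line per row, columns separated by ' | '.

== RESULT ==
teams.rank | sum_score
6 | 1

Derivation:
After WHERE (1 rows):
teams.tag | teams.id | teams.rank | teams.score
E | 1 | 6 | 1
After GROUP BY (1 rows):
teams.rank | sum_score
6 | 1
After ORDER BY (1 rows):
teams.rank | sum_score
6 | 1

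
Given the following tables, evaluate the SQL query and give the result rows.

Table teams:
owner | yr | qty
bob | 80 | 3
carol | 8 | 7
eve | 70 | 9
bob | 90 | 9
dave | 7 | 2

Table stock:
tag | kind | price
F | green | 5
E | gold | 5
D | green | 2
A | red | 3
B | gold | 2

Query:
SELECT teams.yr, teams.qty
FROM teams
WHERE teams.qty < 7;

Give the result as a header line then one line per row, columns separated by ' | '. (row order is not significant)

== RESULT ==
teams.yr | teams.qty
80 | 3
7 | 2

Derivation:
After WHERE (2 rows):
teams.owner | teams.yr | teams.qty
bob | 80 | 3
dave | 7 | 2
After SELECT (2 rows):
teams.yr | teams.qty
80 | 3
7 | 2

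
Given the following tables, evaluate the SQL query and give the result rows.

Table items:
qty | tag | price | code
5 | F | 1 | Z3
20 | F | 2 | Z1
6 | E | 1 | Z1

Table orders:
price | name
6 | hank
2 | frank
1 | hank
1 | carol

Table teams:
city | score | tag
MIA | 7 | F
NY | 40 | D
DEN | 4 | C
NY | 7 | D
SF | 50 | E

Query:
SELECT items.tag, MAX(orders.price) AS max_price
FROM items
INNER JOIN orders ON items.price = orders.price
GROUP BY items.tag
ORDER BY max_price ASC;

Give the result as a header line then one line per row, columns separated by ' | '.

After JOIN orders (5 rows):
items.qty | items.tag | items.price | items.code | orders.price | orders.name
5 | F | 1 | Z3 | 1 | hank
5 | F | 1 | Z3 | 1 | carol
20 | F | 2 | Z1 | 2 | frank
6 | E | 1 | Z1 | 1 | hank
6 | E | 1 | Z1 | 1 | carol
After GROUP BY (2 rows):
items.tag | max_price
F | 2
E | 1
After ORDER BY (2 rows):
items.tag | max_price
E | 1
F | 2

== RESULT ==
items.tag | max_price
E | 1
F | 2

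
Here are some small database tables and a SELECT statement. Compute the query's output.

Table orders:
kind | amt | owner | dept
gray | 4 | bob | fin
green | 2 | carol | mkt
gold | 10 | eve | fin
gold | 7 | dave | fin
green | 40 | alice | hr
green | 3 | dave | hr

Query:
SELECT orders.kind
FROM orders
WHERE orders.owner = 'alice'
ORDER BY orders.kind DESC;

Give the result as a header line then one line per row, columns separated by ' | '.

After WHERE (1 rows):
orders.kind | orders.amt | orders.owner | orders.dept
green | 40 | alice | hr
After SELECT (1 rows):
orders.kind
green
After ORDER BY (1 rows):
orders.kind
green

== RESULT ==
orders.kind
green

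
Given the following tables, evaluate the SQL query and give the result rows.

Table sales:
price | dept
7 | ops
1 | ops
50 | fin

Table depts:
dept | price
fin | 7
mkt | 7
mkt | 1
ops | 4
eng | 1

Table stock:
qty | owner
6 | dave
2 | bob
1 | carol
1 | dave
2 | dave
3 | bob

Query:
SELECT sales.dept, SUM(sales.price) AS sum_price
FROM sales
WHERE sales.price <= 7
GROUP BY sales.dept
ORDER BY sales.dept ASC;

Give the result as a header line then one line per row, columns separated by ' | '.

After WHERE (2 rows):
sales.price | sales.dept
7 | ops
1 | ops
After GROUP BY (1 rows):
sales.dept | sum_price
ops | 8
After ORDER BY (1 rows):
sales.dept | sum_price
ops | 8

== RESULT ==
sales.dept | sum_price
ops | 8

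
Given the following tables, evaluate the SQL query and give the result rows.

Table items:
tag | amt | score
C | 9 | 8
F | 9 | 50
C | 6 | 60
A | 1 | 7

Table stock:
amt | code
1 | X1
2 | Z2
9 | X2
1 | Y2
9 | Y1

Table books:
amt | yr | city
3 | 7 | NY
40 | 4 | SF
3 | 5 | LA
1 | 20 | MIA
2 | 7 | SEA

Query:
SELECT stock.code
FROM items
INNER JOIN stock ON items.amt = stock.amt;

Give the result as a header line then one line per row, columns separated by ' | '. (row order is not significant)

After JOIN stock (6 rows):
items.tag | items.amt | items.score | stock.amt | stock.code
C | 9 | 8 | 9 | X2
C | 9 | 8 | 9 | Y1
F | 9 | 50 | 9 | X2
F | 9 | 50 | 9 | Y1
A | 1 | 7 | 1 | X1
A | 1 | 7 | 1 | Y2
After SELECT (6 rows):
stock.code
X2
Y1
X2
Y1
X1
Y2

== RESULT ==
stock.code
X2
Y1
X2
Y1
X1
Y2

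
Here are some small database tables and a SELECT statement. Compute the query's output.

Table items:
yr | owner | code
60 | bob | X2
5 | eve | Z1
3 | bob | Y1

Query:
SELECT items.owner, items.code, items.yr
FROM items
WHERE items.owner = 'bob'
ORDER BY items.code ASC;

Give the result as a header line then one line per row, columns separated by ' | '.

== RESULT ==
items.owner | items.code | items.yr
bob | X2 | 60
bob | Y1 | 3

Derivation:
After WHERE (2 rows):
items.yr | items.owner | items.code
60 | bob | X2
3 | bob | Y1
After SELECT (2 rows):
items.owner | items.code | items.yr
bob | X2 | 60
bob | Y1 | 3
After ORDER BY (2 rows):
items.owner | items.code | items.yr
bob | X2 | 60
bob | Y1 | 3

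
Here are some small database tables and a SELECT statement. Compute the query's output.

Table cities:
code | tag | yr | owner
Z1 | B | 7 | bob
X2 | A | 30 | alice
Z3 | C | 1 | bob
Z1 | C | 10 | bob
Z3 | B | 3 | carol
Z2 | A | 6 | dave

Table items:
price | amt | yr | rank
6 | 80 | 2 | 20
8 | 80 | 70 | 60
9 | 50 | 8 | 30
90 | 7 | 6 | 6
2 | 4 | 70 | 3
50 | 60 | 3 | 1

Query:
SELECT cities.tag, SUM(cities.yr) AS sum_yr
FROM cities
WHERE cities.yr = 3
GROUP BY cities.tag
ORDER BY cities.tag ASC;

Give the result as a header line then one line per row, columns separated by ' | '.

After WHERE (1 rows):
cities.code | cities.tag | cities.yr | cities.owner
Z3 | B | 3 | carol
After GROUP BY (1 rows):
cities.tag | sum_yr
B | 3
After ORDER BY (1 rows):
cities.tag | sum_yr
B | 3

== RESULT ==
cities.tag | sum_yr
B | 3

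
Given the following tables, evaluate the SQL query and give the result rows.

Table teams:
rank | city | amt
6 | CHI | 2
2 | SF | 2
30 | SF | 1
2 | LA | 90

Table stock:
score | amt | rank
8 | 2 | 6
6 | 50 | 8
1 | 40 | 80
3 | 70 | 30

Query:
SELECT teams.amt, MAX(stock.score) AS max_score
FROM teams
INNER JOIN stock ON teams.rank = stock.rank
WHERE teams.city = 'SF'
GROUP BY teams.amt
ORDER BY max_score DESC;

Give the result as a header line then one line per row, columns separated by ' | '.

== RESULT ==
teams.amt | max_score
1 | 3

Derivation:
After JOIN stock (2 rows):
teams.rank | teams.city | teams.amt | stock.score | stock.amt | stock.rank
6 | CHI | 2 | 8 | 2 | 6
30 | SF | 1 | 3 | 70 | 30
After WHERE (1 rows):
teams.rank | teams.city | teams.amt | stock.score | stock.amt | stock.rank
30 | SF | 1 | 3 | 70 | 30
After GROUP BY (1 rows):
teams.amt | max_score
1 | 3
After ORDER BY (1 rows):
teams.amt | max_score
1 | 3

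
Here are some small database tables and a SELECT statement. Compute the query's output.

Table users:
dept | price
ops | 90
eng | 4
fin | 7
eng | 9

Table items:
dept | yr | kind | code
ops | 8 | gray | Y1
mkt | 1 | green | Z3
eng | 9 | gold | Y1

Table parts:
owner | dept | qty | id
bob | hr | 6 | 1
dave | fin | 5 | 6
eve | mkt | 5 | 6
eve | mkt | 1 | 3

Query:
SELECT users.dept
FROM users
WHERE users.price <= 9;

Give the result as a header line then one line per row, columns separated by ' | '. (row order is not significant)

== RESULT ==
users.dept
eng
fin
eng

Derivation:
After WHERE (3 rows):
users.dept | users.price
eng | 4
fin | 7
eng | 9
After SELECT (3 rows):
users.dept
eng
fin
eng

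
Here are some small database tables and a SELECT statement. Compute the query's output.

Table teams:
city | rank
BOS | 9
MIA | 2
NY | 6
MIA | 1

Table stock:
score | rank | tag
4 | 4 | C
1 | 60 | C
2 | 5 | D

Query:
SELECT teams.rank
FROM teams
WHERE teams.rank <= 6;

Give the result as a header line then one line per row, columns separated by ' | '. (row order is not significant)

== RESULT ==
teams.rank
2
6
1

Derivation:
After WHERE (3 rows):
teams.city | teams.rank
MIA | 2
NY | 6
MIA | 1
After SELECT (3 rows):
teams.rank
2
6
1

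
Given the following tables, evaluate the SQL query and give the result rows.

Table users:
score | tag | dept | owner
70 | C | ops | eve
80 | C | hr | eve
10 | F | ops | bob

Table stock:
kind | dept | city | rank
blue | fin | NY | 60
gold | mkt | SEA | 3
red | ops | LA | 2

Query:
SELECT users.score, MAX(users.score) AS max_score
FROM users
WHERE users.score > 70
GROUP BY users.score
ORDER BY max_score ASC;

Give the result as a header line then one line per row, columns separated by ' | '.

== RESULT ==
users.score | max_score
80 | 80

Derivation:
After WHERE (1 rows):
users.score | users.tag | users.dept | users.owner
80 | C | hr | eve
After GROUP BY (1 rows):
users.score | max_score
80 | 80
After ORDER BY (1 rows):
users.score | max_score
80 | 80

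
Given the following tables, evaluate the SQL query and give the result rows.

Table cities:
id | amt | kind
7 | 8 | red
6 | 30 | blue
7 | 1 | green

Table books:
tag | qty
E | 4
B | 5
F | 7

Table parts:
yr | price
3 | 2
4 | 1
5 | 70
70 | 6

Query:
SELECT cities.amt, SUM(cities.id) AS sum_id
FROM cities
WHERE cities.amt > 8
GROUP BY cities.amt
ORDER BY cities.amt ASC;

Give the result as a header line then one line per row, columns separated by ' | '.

== RESULT ==
cities.amt | sum_id
30 | 6

Derivation:
After WHERE (1 rows):
cities.id | cities.amt | cities.kind
6 | 30 | blue
After GROUP BY (1 rows):
cities.amt | sum_id
30 | 6
After ORDER BY (1 rows):
cities.amt | sum_id
30 | 6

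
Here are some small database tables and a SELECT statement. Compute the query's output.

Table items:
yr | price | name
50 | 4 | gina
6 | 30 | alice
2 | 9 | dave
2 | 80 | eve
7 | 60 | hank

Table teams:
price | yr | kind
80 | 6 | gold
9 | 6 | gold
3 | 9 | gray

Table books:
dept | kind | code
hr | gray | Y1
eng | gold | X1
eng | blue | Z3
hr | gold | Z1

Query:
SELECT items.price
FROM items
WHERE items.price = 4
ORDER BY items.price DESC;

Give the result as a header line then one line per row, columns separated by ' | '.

== RESULT ==
items.price
4

Derivation:
After WHERE (1 rows):
items.yr | items.price | items.name
50 | 4 | gina
After SELECT (1 rows):
items.price
4
After ORDER BY (1 rows):
items.price
4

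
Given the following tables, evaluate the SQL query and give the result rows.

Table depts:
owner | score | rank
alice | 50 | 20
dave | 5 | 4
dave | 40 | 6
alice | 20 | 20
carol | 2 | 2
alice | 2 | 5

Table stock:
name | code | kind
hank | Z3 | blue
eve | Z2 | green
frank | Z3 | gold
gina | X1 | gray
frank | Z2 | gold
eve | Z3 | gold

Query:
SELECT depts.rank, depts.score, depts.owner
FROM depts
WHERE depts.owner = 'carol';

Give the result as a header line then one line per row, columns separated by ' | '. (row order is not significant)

== RESULT ==
depts.rank | depts.score | depts.owner
2 | 2 | carol

Derivation:
After WHERE (1 rows):
depts.owner | depts.score | depts.rank
carol | 2 | 2
After SELECT (1 rows):
depts.rank | depts.score | depts.owner
2 | 2 | carol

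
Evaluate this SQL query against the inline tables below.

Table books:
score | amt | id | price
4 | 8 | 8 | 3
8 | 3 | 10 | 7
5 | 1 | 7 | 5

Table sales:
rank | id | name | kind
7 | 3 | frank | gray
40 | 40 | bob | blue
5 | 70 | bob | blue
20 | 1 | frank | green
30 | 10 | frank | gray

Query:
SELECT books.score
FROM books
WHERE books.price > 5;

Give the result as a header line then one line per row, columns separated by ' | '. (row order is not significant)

== RESULT ==
books.score
8

Derivation:
After WHERE (1 rows):
books.score | books.amt | books.id | books.price
8 | 3 | 10 | 7
After SELECT (1 rows):
books.score
8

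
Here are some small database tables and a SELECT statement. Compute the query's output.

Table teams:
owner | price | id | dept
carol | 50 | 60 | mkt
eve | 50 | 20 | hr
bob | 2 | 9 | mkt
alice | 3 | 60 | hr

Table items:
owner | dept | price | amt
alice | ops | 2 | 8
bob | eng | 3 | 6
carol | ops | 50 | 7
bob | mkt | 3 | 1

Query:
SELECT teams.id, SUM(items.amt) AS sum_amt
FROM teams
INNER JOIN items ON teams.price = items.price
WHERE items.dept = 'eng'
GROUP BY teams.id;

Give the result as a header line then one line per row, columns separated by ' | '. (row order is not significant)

== RESULT ==
teams.id | sum_amt
60 | 6

Derivation:
After JOIN items (5 rows):
teams.owner | teams.price | teams.id | teams.dept | items.owner | items.dept | items.price | items.amt
carol | 50 | 60 | mkt | carol | ops | 50 | 7
eve | 50 | 20 | hr | carol | ops | 50 | 7
bob | 2 | 9 | mkt | alice | ops | 2 | 8
alice | 3 | 60 | hr | bob | eng | 3 | 6
alice | 3 | 60 | hr | bob | mkt | 3 | 1
After WHERE (1 rows):
teams.owner | teams.price | teams.id | teams.dept | items.owner | items.dept | items.price | items.amt
alice | 3 | 60 | hr | bob | eng | 3 | 6
After GROUP BY (1 rows):
teams.id | sum_amt
60 | 6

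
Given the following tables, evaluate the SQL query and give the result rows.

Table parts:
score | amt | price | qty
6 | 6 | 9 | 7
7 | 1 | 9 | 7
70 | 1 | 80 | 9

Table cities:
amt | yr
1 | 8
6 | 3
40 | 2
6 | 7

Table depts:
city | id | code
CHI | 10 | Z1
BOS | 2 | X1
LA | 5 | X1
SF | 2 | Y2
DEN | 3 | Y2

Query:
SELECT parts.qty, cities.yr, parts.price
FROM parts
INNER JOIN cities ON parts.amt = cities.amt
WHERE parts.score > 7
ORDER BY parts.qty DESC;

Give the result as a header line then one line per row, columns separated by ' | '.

== RESULT ==
parts.qty | cities.yr | parts.price
9 | 8 | 80

Derivation:
After JOIN cities (4 rows):
parts.score | parts.amt | parts.price | parts.qty | cities.amt | cities.yr
6 | 6 | 9 | 7 | 6 | 3
6 | 6 | 9 | 7 | 6 | 7
7 | 1 | 9 | 7 | 1 | 8
70 | 1 | 80 | 9 | 1 | 8
After WHERE (1 rows):
parts.score | parts.amt | parts.price | parts.qty | cities.amt | cities.yr
70 | 1 | 80 | 9 | 1 | 8
After SELECT (1 rows):
parts.qty | cities.yr | parts.price
9 | 8 | 80
After ORDER BY (1 rows):
parts.qty | cities.yr | parts.price
9 | 8 | 80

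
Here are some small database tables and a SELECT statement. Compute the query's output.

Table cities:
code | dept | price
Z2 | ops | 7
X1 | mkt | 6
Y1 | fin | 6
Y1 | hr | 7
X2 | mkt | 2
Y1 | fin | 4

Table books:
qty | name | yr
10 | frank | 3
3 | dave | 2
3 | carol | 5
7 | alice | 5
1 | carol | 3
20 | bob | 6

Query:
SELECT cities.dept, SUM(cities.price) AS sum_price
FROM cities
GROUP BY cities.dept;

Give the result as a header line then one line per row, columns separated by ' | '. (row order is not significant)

After GROUP BY (4 rows):
cities.dept | sum_price
ops | 7
mkt | 8
fin | 10
hr | 7

== RESULT ==
cities.dept | sum_price
ops | 7
mkt | 8
fin | 10
hr | 7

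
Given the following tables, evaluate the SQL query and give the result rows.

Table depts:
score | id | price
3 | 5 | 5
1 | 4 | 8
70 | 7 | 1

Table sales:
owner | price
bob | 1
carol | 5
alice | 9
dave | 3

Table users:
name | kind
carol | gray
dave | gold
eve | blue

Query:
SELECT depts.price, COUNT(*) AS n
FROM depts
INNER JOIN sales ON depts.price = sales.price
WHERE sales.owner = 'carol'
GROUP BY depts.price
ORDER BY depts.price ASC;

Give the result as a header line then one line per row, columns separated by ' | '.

== RESULT ==
depts.price | n
5 | 1

Derivation:
After JOIN sales (2 rows):
depts.score | depts.id | depts.price | sales.owner | sales.price
3 | 5 | 5 | carol | 5
70 | 7 | 1 | bob | 1
After WHERE (1 rows):
depts.score | depts.id | depts.price | sales.owner | sales.price
3 | 5 | 5 | carol | 5
After GROUP BY (1 rows):
depts.price | n
5 | 1
After ORDER BY (1 rows):
depts.price | n
5 | 1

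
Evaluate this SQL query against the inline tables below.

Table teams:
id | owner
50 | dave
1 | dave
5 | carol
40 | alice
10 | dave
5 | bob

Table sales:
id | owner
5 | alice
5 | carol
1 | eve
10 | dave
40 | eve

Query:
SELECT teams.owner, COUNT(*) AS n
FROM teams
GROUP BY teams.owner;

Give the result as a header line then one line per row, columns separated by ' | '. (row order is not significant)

== RESULT ==
teams.owner | n
dave | 3
carol | 1
alice | 1
bob | 1

Derivation:
After GROUP BY (4 rows):
teams.owner | n
dave | 3
carol | 1
alice | 1
bob | 1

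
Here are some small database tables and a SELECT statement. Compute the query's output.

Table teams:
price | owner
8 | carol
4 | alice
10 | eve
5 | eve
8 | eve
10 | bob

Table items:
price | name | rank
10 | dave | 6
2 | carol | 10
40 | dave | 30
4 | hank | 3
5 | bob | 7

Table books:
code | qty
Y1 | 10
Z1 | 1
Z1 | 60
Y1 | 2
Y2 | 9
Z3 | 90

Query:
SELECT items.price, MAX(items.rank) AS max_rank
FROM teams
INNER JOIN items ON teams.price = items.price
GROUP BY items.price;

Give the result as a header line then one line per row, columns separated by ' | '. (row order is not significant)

After JOIN items (4 rows):
teams.price | teams.owner | items.price | items.name | items.rank
4 | alice | 4 | hank | 3
10 | eve | 10 | dave | 6
5 | eve | 5 | bob | 7
10 | bob | 10 | dave | 6
After GROUP BY (3 rows):
items.price | max_rank
4 | 3
10 | 6
5 | 7

== RESULT ==
items.price | max_rank
4 | 3
10 | 6
5 | 7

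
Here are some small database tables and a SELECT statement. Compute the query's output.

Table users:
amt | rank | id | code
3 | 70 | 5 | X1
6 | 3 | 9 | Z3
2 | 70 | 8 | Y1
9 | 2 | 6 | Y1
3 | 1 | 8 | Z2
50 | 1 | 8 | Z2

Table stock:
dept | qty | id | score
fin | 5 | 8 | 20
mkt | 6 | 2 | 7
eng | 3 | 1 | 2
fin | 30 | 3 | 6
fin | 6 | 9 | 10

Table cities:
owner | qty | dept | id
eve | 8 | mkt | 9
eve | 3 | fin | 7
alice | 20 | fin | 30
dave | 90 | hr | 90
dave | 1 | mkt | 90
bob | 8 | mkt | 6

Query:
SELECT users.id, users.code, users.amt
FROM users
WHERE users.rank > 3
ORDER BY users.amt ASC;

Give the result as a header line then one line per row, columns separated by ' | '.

== RESULT ==
users.id | users.code | users.amt
8 | Y1 | 2
5 | X1 | 3

Derivation:
After WHERE (2 rows):
users.amt | users.rank | users.id | users.code
3 | 70 | 5 | X1
2 | 70 | 8 | Y1
After SELECT (2 rows):
users.id | users.code | users.amt
5 | X1 | 3
8 | Y1 | 2
After ORDER BY (2 rows):
users.id | users.code | users.amt
8 | Y1 | 2
5 | X1 | 3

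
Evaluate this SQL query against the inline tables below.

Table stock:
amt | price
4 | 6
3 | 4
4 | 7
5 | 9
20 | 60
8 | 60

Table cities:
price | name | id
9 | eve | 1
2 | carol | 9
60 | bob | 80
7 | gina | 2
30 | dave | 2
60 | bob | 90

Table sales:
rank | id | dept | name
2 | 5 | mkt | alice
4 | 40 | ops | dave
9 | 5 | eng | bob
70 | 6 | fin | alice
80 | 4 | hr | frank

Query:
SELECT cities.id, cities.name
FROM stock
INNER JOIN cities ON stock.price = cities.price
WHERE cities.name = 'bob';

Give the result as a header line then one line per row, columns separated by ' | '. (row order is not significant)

== RESULT ==
cities.id | cities.name
80 | bob
90 | bob
80 | bob
90 | bob

Derivation:
After JOIN cities (6 rows):
stock.amt | stock.price | cities.price | cities.name | cities.id
4 | 7 | 7 | gina | 2
5 | 9 | 9 | eve | 1
20 | 60 | 60 | bob | 80
20 | 60 | 60 | bob | 90
8 | 60 | 60 | bob | 80
8 | 60 | 60 | bob | 90
After WHERE (4 rows):
stock.amt | stock.price | cities.price | cities.name | cities.id
20 | 60 | 60 | bob | 80
20 | 60 | 60 | bob | 90
8 | 60 | 60 | bob | 80
8 | 60 | 60 | bob | 90
After SELECT (4 rows):
cities.id | cities.name
80 | bob
90 | bob
80 | bob
90 | bob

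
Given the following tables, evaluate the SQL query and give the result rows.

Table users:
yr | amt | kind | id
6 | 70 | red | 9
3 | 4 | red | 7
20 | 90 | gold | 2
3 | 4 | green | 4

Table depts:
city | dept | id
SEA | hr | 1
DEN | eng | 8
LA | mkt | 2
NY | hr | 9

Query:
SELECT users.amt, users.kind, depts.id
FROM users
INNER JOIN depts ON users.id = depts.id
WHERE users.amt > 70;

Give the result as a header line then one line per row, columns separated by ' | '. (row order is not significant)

== RESULT ==
users.amt | users.kind | depts.id
90 | gold | 2

Derivation:
After JOIN depts (2 rows):
users.yr | users.amt | users.kind | users.id | depts.city | depts.dept | depts.id
6 | 70 | red | 9 | NY | hr | 9
20 | 90 | gold | 2 | LA | mkt | 2
After WHERE (1 rows):
users.yr | users.amt | users.kind | users.id | depts.city | depts.dept | depts.id
20 | 90 | gold | 2 | LA | mkt | 2
After SELECT (1 rows):
users.amt | users.kind | depts.id
90 | gold | 2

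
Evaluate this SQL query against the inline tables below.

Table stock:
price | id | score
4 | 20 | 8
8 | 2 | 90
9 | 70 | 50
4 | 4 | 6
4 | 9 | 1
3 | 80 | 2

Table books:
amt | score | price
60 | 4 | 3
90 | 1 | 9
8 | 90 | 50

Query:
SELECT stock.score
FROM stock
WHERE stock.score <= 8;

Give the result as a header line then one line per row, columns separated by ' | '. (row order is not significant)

After WHERE (4 rows):
stock.price | stock.id | stock.score
4 | 20 | 8
4 | 4 | 6
4 | 9 | 1
3 | 80 | 2
After SELECT (4 rows):
stock.score
8
6
1
2

== RESULT ==
stock.score
8
6
1
2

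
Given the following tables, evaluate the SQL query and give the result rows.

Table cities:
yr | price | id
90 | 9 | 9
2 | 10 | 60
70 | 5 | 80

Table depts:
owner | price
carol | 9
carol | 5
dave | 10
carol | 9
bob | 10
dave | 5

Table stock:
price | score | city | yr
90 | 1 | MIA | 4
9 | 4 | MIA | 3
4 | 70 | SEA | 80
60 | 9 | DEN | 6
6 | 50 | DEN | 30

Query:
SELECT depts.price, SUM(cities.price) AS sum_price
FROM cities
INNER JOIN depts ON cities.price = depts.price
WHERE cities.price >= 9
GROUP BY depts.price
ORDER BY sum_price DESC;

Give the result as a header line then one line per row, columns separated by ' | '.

After JOIN depts (6 rows):
cities.yr | cities.price | cities.id | depts.owner | depts.price
90 | 9 | 9 | carol | 9
90 | 9 | 9 | carol | 9
2 | 10 | 60 | dave | 10
2 | 10 | 60 | bob | 10
70 | 5 | 80 | carol | 5
70 | 5 | 80 | dave | 5
After WHERE (4 rows):
cities.yr | cities.price | cities.id | depts.owner | depts.price
90 | 9 | 9 | carol | 9
90 | 9 | 9 | carol | 9
2 | 10 | 60 | dave | 10
2 | 10 | 60 | bob | 10
After GROUP BY (2 rows):
depts.price | sum_price
9 | 18
10 | 20
After ORDER BY (2 rows):
depts.price | sum_price
10 | 20
9 | 18

== RESULT ==
depts.price | sum_price
10 | 20
9 | 18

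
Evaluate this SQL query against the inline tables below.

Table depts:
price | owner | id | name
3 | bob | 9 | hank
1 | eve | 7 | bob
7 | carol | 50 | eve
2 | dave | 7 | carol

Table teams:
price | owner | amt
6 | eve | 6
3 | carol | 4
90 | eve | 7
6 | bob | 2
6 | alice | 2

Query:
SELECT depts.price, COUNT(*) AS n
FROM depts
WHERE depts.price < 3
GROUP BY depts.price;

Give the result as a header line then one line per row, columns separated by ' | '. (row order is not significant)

After WHERE (2 rows):
depts.price | depts.owner | depts.id | depts.name
1 | eve | 7 | bob
2 | dave | 7 | carol
After GROUP BY (2 rows):
depts.price | n
1 | 1
2 | 1

== RESULT ==
depts.price | n
1 | 1
2 | 1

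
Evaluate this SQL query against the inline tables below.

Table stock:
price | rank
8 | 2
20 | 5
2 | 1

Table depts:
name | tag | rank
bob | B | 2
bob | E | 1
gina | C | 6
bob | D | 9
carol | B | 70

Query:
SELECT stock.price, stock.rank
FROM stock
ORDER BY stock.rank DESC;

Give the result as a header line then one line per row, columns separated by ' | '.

After SELECT (3 rows):
stock.price | stock.rank
8 | 2
20 | 5
2 | 1
After ORDER BY (3 rows):
stock.price | stock.rank
20 | 5
8 | 2
2 | 1

== RESULT ==
stock.price | stock.rank
20 | 5
8 | 2
2 | 1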